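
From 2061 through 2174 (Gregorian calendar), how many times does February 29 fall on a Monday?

4

Leap years in 2061–2174: 27 of them.
Feb 29 weekday advances by 5 (mod 7) from one leap year to the next four years later (or differs when a century non-leap intervenes).
Leap-day weekdays: 2064:Fri 2068:Wed 2072:Mon✓ 2076:Sat 2080:Thu 2084:Tue 2088:Sun 2092:Fri 2096:Wed 2104:Fri 2108:Wed 2112:Mon✓ 2116:Sat 2120:Thu 2124:Tue 2128:Sun 2132:Fri 2136:Wed 2140:Mon✓ 2144:Sat 2148:Thu 2152:Tue 2156:Sun 2160:Fri 2164:Wed 2168:Mon✓ 2172:Sat
Monday: 2072, 2112, 2140, 2168 → 4.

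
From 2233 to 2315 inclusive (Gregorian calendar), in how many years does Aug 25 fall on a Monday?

11

Track Aug 25's weekday year by year (advancing +1, or +2 across a Feb 29):
  2233: Sun  2234: Mon (+1) ✓  2235: Tue (+1)  2236: Thu (+2)  2237: Fri (+1)
  2238: Sat (+1)  2239: Sun (+1)  2240: Tue (+2)  2241: Wed (+1)  2242: Thu (+1)
  2243: Fri (+1)  2244: Sun (+2)  2245: Mon (+1) ✓  2246: Tue (+1)  … (55 more years) …
  2302: Mon (+1) ✓  2303: Tue (+1)  2304: Thu (+2)  2305: Fri (+1)  2306: Sat (+1)
  2307: Sun (+1)  2308: Tue (+2)  2309: Wed (+1)  2310: Thu (+1)  2311: Fri (+1)
  2312: Sun (+2)  2313: Mon (+1) ✓  2314: Tue (+1)  2315: Wed (+1)
Monday years: 2234, 2245, 2251, 2256, 2262, 2273, 2279, 2284, 2290, 2302, 2313 — 11 in total.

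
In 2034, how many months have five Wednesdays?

4

A month of length L has five Wednesdays iff its first Wednesday is on day ≤ L−28 (so day 1–3 in a 31-day month, 1–2 in a 30-day month, day 1 in a leap February).
Checking each month of 2034: Jan starts Sun (31d); Feb starts Wed (28d); Mar starts Wed (31d) ✓; Apr starts Sat (30d); May starts Mon (31d) ✓; Jun starts Thu (30d); Jul starts Sat (31d); Aug starts Tue (31d) ✓; Sep starts Fri (30d); Oct starts Sun (31d); Nov starts Wed (30d) ✓; Dec starts Fri (31d).
Five-Wednesday months: March, May, August, November → 4.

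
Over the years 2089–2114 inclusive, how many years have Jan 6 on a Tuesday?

4

Track Jan 6's weekday year by year (advancing +1, or +2 across a Feb 29):
  2089: Thu  2090: Fri (+1)  2091: Sat (+1)  2092: Sun (+1)  2093: Tue (+2) ✓
  2094: Wed (+1)  2095: Thu (+1)  2096: Fri (+1)  2097: Sun (+2)  2098: Mon (+1)
  2099: Tue (+1) ✓  2100: Wed (+1)  2101: Thu (+1)  2102: Fri (+1)  2103: Sat (+1)
  2104: Sun (+1)  2105: Tue (+2) ✓  2106: Wed (+1)  2107: Thu (+1)  2108: Fri (+1)
  2109: Sun (+2)  2110: Mon (+1)  2111: Tue (+1) ✓  2112: Wed (+1)  2113: Fri (+2)
  2114: Sat (+1)
Tuesday years: 2093, 2099, 2105, 2111 — 4 in total.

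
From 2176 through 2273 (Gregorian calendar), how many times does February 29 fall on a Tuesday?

3

Leap years in 2176–2273: 24 of them.
Feb 29 weekday advances by 5 (mod 7) from one leap year to the next four years later (or differs when a century non-leap intervenes).
Leap-day weekdays: 2176:Thu 2180:Tue✓ 2184:Sun 2188:Fri 2192:Wed 2196:Mon 2204:Wed 2208:Mon 2212:Sat 2216:Thu 2220:Tue✓ 2224:Sun 2228:Fri 2232:Wed 2236:Mon 2240:Sat 2244:Thu 2248:Tue✓ 2252:Sun 2256:Fri 2260:Wed 2264:Mon 2268:Sat 2272:Thu
Tuesday: 2180, 2220, 2248 → 3.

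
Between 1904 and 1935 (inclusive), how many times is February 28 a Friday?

Track February 28's weekday year by year (advancing +1, or +2 across a Feb 29):
  1904: Sun  1905: Tue (+2)  1906: Wed (+1)  1907: Thu (+1)  1908: Fri (+1) ✓
  1909: Sun (+2)  1910: Mon (+1)  1911: Tue (+1)  1912: Wed (+1)  1913: Fri (+2) ✓
  1914: Sat (+1)  1915: Sun (+1)  1916: Mon (+1)  1917: Wed (+2)  … (4 more years) …
  1922: Tue (+1)  1923: Wed (+1)  1924: Thu (+1)  1925: Sat (+2)  1926: Sun (+1)
  1927: Mon (+1)  1928: Tue (+1)  1929: Thu (+2)  1930: Fri (+1) ✓  1931: Sat (+1)
  1932: Sun (+1)  1933: Tue (+2)  1934: Wed (+1)  1935: Thu (+1)
Friday years: 1908, 1913, 1919, 1930 — 4 in total.

4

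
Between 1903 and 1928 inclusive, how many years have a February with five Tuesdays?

February has 28 days (29 in leap years); it has five Tuesdays when Tuesday falls among the first (month-length − 28) days — i.e. when February 1 is Tuesday in a leap year (never in a common year).
February 1 by year: 1903:Sun 1904:Mon 1905:Wed 1906:Thu 1907:Fri 1908:Sat 1909:Mon 1910:Tue 1911:Wed 1912:Thu 1913:Sat 1914:Sun 1915:Mon 1916:Tue✓ 1917:Thu 1918:Fri 1919:Sat 1920:Sun 1921:Tue 1922:Wed 1923:Thu 1924:Fri 1925:Sun 1926:Mon 1927:Tue 1928:Wed
Years with five Tuesdays: 1916 → 1.

1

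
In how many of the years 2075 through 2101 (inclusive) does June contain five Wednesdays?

June has 30 days; it has five Wednesdays when Wednesday falls among the first (month-length − 28) days — i.e. when June 1 is one of Wednesday/Tuesday.
June 1 by year: 2075:Sat 2076:Mon 2077:Tue✓ 2078:Wed✓ 2079:Thu 2080:Sat 2081:Sun 2082:Mon 2083:Tue✓ 2084:Thu 2085:Fri 2086:Sat 2087:Sun 2088:Tue✓ 2089:Wed✓ 2090:Thu 2091:Fri 2092:Sun 2093:Mon 2094:Tue✓ 2095:Wed✓ 2096:Fri 2097:Sat 2098:Sun 2099:Mon 2100:Tue✓ 2101:Wed✓
Years with five Wednesdays: 2077, 2078, 2083, 2088, 2089, 2094, 2095, 2100, 2101 → 9.

9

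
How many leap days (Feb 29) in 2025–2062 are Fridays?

Leap years in 2025–2062: 9 of them.
Feb 29 weekday advances by 5 (mod 7) from one leap year to the next four years later (or differs when a century non-leap intervenes).
Leap-day weekdays: 2028:Tue 2032:Sun 2036:Fri✓ 2040:Wed 2044:Mon 2048:Sat 2052:Thu 2056:Tue 2060:Sun
Friday: 2036 → 1.

1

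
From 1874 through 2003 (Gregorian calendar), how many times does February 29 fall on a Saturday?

5

Leap years in 1874–2003: 31 of them.
Feb 29 weekday advances by 5 (mod 7) from one leap year to the next four years later (or differs when a century non-leap intervenes).
Leap-day weekdays: 1876:Tue 1880:Sun 1884:Fri 1888:Wed 1892:Mon 1896:Sat✓ 1904:Mon 1908:Sat✓ 1912:Thu 1916:Tue 1920:Sun 1924:Fri 1928:Wed …(5 more)… 1952:Fri 1956:Wed 1960:Mon 1964:Sat✓ 1968:Thu 1972:Tue 1976:Sun 1980:Fri 1984:Wed 1988:Mon 1992:Sat✓ 1996:Thu 2000:Tue
Saturday: 1896, 1908, 1936, 1964, 1992 → 5.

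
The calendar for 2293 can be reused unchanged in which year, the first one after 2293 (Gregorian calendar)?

Two years share a calendar iff Jan 1 falls on the same weekday and both are leap or both are common. 2293: Jan 1 is Sunday, common year.
2294: Jan 1 Monday, common
2295: Jan 1 Tuesday, common
2296: Jan 1 Wednesday, leap
2297: Jan 1 Friday, common
2298: Jan 1 Saturday, common
2299: Jan 1 Sunday, common
2299 matches on both conditions.

2299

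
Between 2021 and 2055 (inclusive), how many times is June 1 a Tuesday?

Track June 1's weekday year by year (advancing +1, or +2 across a Feb 29):
  2021: Tue ✓  2022: Wed (+1)  2023: Thu (+1)  2024: Sat (+2)  2025: Sun (+1)
  2026: Mon (+1)  2027: Tue (+1) ✓  2028: Thu (+2)  2029: Fri (+1)  2030: Sat (+1)
  2031: Sun (+1)  2032: Tue (+2) ✓  2033: Wed (+1)  2034: Thu (+1)  … (7 more years) …
  2042: Sun (+1)  2043: Mon (+1)  2044: Wed (+2)  2045: Thu (+1)  2046: Fri (+1)
  2047: Sat (+1)  2048: Mon (+2)  2049: Tue (+1) ✓  2050: Wed (+1)  2051: Thu (+1)
  2052: Sat (+2)  2053: Sun (+1)  2054: Mon (+1)  2055: Tue (+1) ✓
Tuesday years: 2021, 2027, 2032, 2038, 2049, 2055 — 6 in total.

6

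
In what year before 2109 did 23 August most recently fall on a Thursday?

2108

From one year to the next, a fixed date's weekday advances by 1, or by 2 when a Feb 29 lies between the two dates.
2109: August 23 is Friday.
2108: Thursday (−1)
23 August falls on a Thursday in 2108.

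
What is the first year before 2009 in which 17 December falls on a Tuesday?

From one year to the next, a fixed date's weekday advances by 1, or by 2 when a Feb 29 lies between the two dates.
2009: December 17 is Thursday.
2008: Wednesday (−1)
2007: Monday (−2)
2006: Sunday (−1)
2005: Saturday (−1)
2004: Friday (−1)
2003: Wednesday (−2)
2002: Tuesday (−1)
17 December falls on a Tuesday in 2002.

2002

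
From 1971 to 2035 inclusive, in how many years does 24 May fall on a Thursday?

10

Track 24 May's weekday year by year (advancing +1, or +2 across a Feb 29):
  1971: Mon  1972: Wed (+2)  1973: Thu (+1) ✓  1974: Fri (+1)  1975: Sat (+1)
  1976: Mon (+2)  1977: Tue (+1)  1978: Wed (+1)  1979: Thu (+1) ✓  1980: Sat (+2)
  1981: Sun (+1)  1982: Mon (+1)  1983: Tue (+1)  1984: Thu (+2) ✓  … (37 more years) …
  2022: Tue (+1)  2023: Wed (+1)  2024: Fri (+2)  2025: Sat (+1)  2026: Sun (+1)
  2027: Mon (+1)  2028: Wed (+2)  2029: Thu (+1) ✓  2030: Fri (+1)  2031: Sat (+1)
  2032: Mon (+2)  2033: Tue (+1)  2034: Wed (+1)  2035: Thu (+1) ✓
Thursday years: 1973, 1979, 1984, 1990, 2001, 2007, 2012, 2018, 2029, 2035 — 10 in total.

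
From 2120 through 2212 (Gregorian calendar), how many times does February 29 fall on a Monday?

Leap years in 2120–2212: 23 of them.
Feb 29 weekday advances by 5 (mod 7) from one leap year to the next four years later (or differs when a century non-leap intervenes).
Leap-day weekdays: 2120:Thu 2124:Tue 2128:Sun 2132:Fri 2136:Wed 2140:Mon✓ 2144:Sat 2148:Thu 2152:Tue 2156:Sun 2160:Fri 2164:Wed 2168:Mon✓ 2172:Sat 2176:Thu 2180:Tue 2184:Sun 2188:Fri 2192:Wed 2196:Mon✓ 2204:Wed 2208:Mon✓ 2212:Sat
Monday: 2140, 2168, 2196, 2208 → 4.

4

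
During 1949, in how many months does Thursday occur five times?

A month of length L has five Thursdays iff its first Thursday is on day ≤ L−28 (so day 1–3 in a 31-day month, 1–2 in a 30-day month, day 1 in a leap February).
Checking each month of 1949: Jan starts Sat (31d); Feb starts Tue (28d); Mar starts Tue (31d) ✓; Apr starts Fri (30d); May starts Sun (31d); Jun starts Wed (30d) ✓; Jul starts Fri (31d); Aug starts Mon (31d); Sep starts Thu (30d) ✓; Oct starts Sat (31d); Nov starts Tue (30d); Dec starts Thu (31d) ✓.
Five-Thursday months: March, June, September, December → 4.

4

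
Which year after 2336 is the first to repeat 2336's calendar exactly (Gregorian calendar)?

Two years share a calendar iff Jan 1 falls on the same weekday and both are leap or both are common. 2336: Jan 1 is Wednesday, leap year.
2337: Jan 1 Friday, common
2338: Jan 1 Saturday, common
2339: Jan 1 Sunday, common
2340: Jan 1 Monday, leap
2341: Jan 1 Wednesday, common
2342: Jan 1 Thursday, common
2343: Jan 1 Friday, common
2344: Jan 1 Saturday, leap
2345: Jan 1 Monday, common
2346: Jan 1 Tuesday, common
2347: Jan 1 Wednesday, common
2348: Jan 1 Thursday, leap
2349: Jan 1 Saturday, common
2350: Jan 1 Sunday, common
2351: Jan 1 Monday, common
2352: Jan 1 Tuesday, leap
2353: Jan 1 Thursday, common
2354: Jan 1 Friday, common
2355: Jan 1 Saturday, common
2356: Jan 1 Sunday, leap
2357: Jan 1 Tuesday, common
2358: Jan 1 Wednesday, common
2359: Jan 1 Thursday, common
2360: Jan 1 Friday, leap
2361: Jan 1 Sunday, common
2362: Jan 1 Monday, common
2363: Jan 1 Tuesday, common
2364: Jan 1 Wednesday, leap
2364 matches on both conditions.

2364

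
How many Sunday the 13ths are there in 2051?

1

Check the 13th of each month of 2051: Jan 13: Fri, Feb 13: Mon, Mar 13: Mon, Apr 13: Thu, May 13: Sat, Jun 13: Tue, Jul 13: Thu, Aug 13: Sun, Sep 13: Wed, Oct 13: Fri, Nov 13: Mon, Dec 13: Wed.
Sunday occurs in August — 1 month.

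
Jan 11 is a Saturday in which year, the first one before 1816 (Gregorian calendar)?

1812

From one year to the next, a fixed date's weekday advances by 1, or by 2 when a Feb 29 lies between the two dates.
1816: January 11 is Thursday.
1815: Wednesday (−1)
1814: Tuesday (−1)
1813: Monday (−1)
1812: Saturday (−2)
Jan 11 falls on a Saturday in 1812.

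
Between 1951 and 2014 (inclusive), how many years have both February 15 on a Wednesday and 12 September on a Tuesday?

Check each year's weekday for February 15 and 12 September:
  1951: Thu/Wed  1952: Fri/Fri  1953: Sun/Sat  1954: Mon/Sun  1955: Tue/Mon  1956: Wed/Wed  1957: Fri/Thu  1958: Sat/Fri  1959: Sun/Sat  1960: Mon/Mon  1961: Wed/Tue ✓  1962: Thu/Wed  1963: Fri/Thu  1964: Sat/Sat  …(36 more)…  2001: Thu/Wed  2002: Fri/Thu  2003: Sat/Fri  2004: Sun/Sun  2005: Tue/Mon  2006: Wed/Tue ✓  2007: Thu/Wed  2008: Fri/Fri  2009: Sun/Sat  2010: Mon/Sun  2011: Tue/Mon  2012: Wed/Wed  2013: Fri/Thu  2014: Sat/Fri
Both conditions hold in: 1961, 1967, 1978, 1989, 1995, 2006 — 6.

6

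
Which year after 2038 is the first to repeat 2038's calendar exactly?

2049

Two years share a calendar iff Jan 1 falls on the same weekday and both are leap or both are common. 2038: Jan 1 is Friday, common year.
2039: Jan 1 Saturday, common
2040: Jan 1 Sunday, leap
2041: Jan 1 Tuesday, common
2042: Jan 1 Wednesday, common
2043: Jan 1 Thursday, common
2044: Jan 1 Friday, leap
2045: Jan 1 Sunday, common
2046: Jan 1 Monday, common
2047: Jan 1 Tuesday, common
2048: Jan 1 Wednesday, leap
2049: Jan 1 Friday, common
2049 matches on both conditions.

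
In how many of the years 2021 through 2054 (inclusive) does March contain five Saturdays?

March has 31 days; it has five Saturdays when Saturday falls among the first (month-length − 28) days — i.e. when March 1 is one of Saturday/Friday/Thursday.
March 1 by year: 2021:Mon 2022:Tue 2023:Wed 2024:Fri✓ 2025:Sat✓ 2026:Sun 2027:Mon 2028:Wed 2029:Thu✓ 2030:Fri✓ 2031:Sat✓ 2032:Mon 2033:Tue 2034:Wed 2035:Thu✓ …(4 more)… 2040:Thu✓ 2041:Fri✓ 2042:Sat✓ 2043:Sun 2044:Tue 2045:Wed 2046:Thu✓ 2047:Fri✓ 2048:Sun 2049:Mon 2050:Tue 2051:Wed 2052:Fri✓ 2053:Sat✓ 2054:Sun
Years with five Saturdays: 2024, 2025, 2029, 2030, 2031, 2035, 2036, 2040, 2041, 2042, 2046, 2047, 2052, 2053 → 14.

14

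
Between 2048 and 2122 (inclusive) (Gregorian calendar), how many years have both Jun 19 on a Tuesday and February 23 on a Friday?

7

Check each year's weekday for Jun 19 and February 23:
  2048: Fri/Sun  2049: Sat/Tue  2050: Sun/Wed  2051: Mon/Thu  2052: Wed/Fri  2053: Thu/Sun  2054: Fri/Mon  2055: Sat/Tue  2056: Mon/Wed  2057: Tue/Fri ✓  2058: Wed/Sat  2059: Thu/Sun  2060: Sat/Mon  2061: Sun/Wed  …(47 more)…  2109: Wed/Sat  2110: Thu/Sun  2111: Fri/Mon  2112: Sun/Tue  2113: Mon/Thu  2114: Tue/Fri ✓  2115: Wed/Sat  2116: Fri/Sun  2117: Sat/Tue  2118: Sun/Wed  2119: Mon/Thu  2120: Wed/Fri  2121: Thu/Sun  2122: Fri/Mon
Both conditions hold in: 2057, 2063, 2074, 2085, 2091, 2103, 2114 — 7.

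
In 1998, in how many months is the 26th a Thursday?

Check the 26th of each month of 1998: Jan 26: Mon, Feb 26: Thu, Mar 26: Thu, Apr 26: Sun, May 26: Tue, Jun 26: Fri, Jul 26: Sun, Aug 26: Wed, Sep 26: Sat, Oct 26: Mon, Nov 26: Thu, Dec 26: Sat.
Thursday occurs in February, March, November — 3 months.

3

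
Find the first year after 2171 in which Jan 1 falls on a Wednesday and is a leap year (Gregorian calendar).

2172

Jan 1 advances by 2 weekdays after a leap year and by 1 after a common year.
2171: Jan 1 is Tuesday.
2172: Wednesday (leap)
2172 begins on a Wednesday and is a leap year.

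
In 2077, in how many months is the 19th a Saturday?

Check the 19th of each month of 2077: Jan 19: Tue, Feb 19: Fri, Mar 19: Fri, Apr 19: Mon, May 19: Wed, Jun 19: Sat, Jul 19: Mon, Aug 19: Thu, Sep 19: Sun, Oct 19: Tue, Nov 19: Fri, Dec 19: Sun.
Saturday occurs in June — 1 month.

1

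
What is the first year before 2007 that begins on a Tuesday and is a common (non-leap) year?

Jan 1 advances by 2 weekdays after a leap year and by 1 after a common year.
2007: Jan 1 is Monday.
2006: Sunday
2005: Saturday
2004: Thursday (leap)
2003: Wednesday
2002: Tuesday
2002 begins on a Tuesday and is a common year.

2002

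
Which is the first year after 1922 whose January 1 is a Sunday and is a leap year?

1928

Jan 1 advances by 2 weekdays after a leap year and by 1 after a common year.
1922: Jan 1 is Sunday.
1923: Monday
1924: Tuesday (leap)
1925: Thursday
1926: Friday
1927: Saturday
1928: Sunday (leap)
1928 begins on a Sunday and is a leap year.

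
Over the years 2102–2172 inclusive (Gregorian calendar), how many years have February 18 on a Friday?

Track February 18's weekday year by year (advancing +1, or +2 across a Feb 29):
  2102: Sat  2103: Sun (+1)  2104: Mon (+1)  2105: Wed (+2)  2106: Thu (+1)
  2107: Fri (+1) ✓  2108: Sat (+1)  2109: Mon (+2)  2110: Tue (+1)  2111: Wed (+1)
  2112: Thu (+1)  2113: Sat (+2)  2114: Sun (+1)  2115: Mon (+1)  … (43 more years) …
  2159: Sun (+1)  2160: Mon (+1)  2161: Wed (+2)  2162: Thu (+1)  2163: Fri (+1) ✓
  2164: Sat (+1)  2165: Mon (+2)  2166: Tue (+1)  2167: Wed (+1)  2168: Thu (+1)
  2169: Sat (+2)  2170: Sun (+1)  2171: Mon (+1)  2172: Tue (+1)
Friday years: 2107, 2118, 2124, 2129, 2135, 2146, 2152, 2157, 2163 — 9 in total.

9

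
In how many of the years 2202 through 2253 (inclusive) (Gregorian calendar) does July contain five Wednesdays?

22

July has 31 days; it has five Wednesdays when Wednesday falls among the first (month-length − 28) days — i.e. when July 1 is one of Wednesday/Tuesday/Monday.
July 1 by year: 2202:Thu 2203:Fri 2204:Sun 2205:Mon✓ 2206:Tue✓ 2207:Wed✓ 2208:Fri 2209:Sat 2210:Sun 2211:Mon✓ 2212:Wed✓ 2213:Thu 2214:Fri 2215:Sat 2216:Mon✓ …(22 more)… 2239:Mon✓ 2240:Wed✓ 2241:Thu 2242:Fri 2243:Sat 2244:Mon✓ 2245:Tue✓ 2246:Wed✓ 2247:Thu 2248:Sat 2249:Sun 2250:Mon✓ 2251:Tue✓ 2252:Thu 2253:Fri
Years with five Wednesdays: 2205, 2206, 2207, 2211, 2212, 2216, 2217, 2218, 2222, 2223, 2228, 2229, 2233, 2234, 2235, 2239, 2240, 2244, 2245, 2246, 2250, 2251 → 22.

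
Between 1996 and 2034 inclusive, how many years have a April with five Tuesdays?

12

April has 30 days; it has five Tuesdays when Tuesday falls among the first (month-length − 28) days — i.e. when April 1 is one of Tuesday/Monday.
April 1 by year: 1996:Mon✓ 1997:Tue✓ 1998:Wed 1999:Thu 2000:Sat 2001:Sun 2002:Mon✓ 2003:Tue✓ 2004:Thu 2005:Fri 2006:Sat 2007:Sun 2008:Tue✓ 2009:Wed 2010:Thu …(9 more)… 2020:Wed 2021:Thu 2022:Fri 2023:Sat 2024:Mon✓ 2025:Tue✓ 2026:Wed 2027:Thu 2028:Sat 2029:Sun 2030:Mon✓ 2031:Tue✓ 2032:Thu 2033:Fri 2034:Sat
Years with five Tuesdays: 1996, 1997, 2002, 2003, 2008, 2013, 2014, 2019, 2024, 2025, 2030, 2031 → 12.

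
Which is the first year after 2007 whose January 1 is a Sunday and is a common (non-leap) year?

Jan 1 advances by 2 weekdays after a leap year and by 1 after a common year.
2007: Jan 1 is Monday.
2008: Tuesday (leap)
2009: Thursday
2010: Friday
2011: Saturday
2012: Sunday (leap)
2013: Tuesday
2014: Wednesday
2015: Thursday
2016: Friday (leap)
2017: Sunday
2017 begins on a Sunday and is a common year.

2017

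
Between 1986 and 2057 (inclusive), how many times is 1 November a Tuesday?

Track 1 November's weekday year by year (advancing +1, or +2 across a Feb 29):
  1986: Sat  1987: Sun (+1)  1988: Tue (+2) ✓  1989: Wed (+1)  1990: Thu (+1)
  1991: Fri (+1)  1992: Sun (+2)  1993: Mon (+1)  1994: Tue (+1) ✓  1995: Wed (+1)
  1996: Fri (+2)  1997: Sat (+1)  1998: Sun (+1)  1999: Mon (+1)  … (44 more years) …
  2044: Tue (+2) ✓  2045: Wed (+1)  2046: Thu (+1)  2047: Fri (+1)  2048: Sun (+2)
  2049: Mon (+1)  2050: Tue (+1) ✓  2051: Wed (+1)  2052: Fri (+2)  2053: Sat (+1)
  2054: Sun (+1)  2055: Mon (+1)  2056: Wed (+2)  2057: Thu (+1)
Tuesday years: 1988, 1994, 2005, 2011, 2016, 2022, 2033, 2039, 2044, 2050 — 10 in total.

10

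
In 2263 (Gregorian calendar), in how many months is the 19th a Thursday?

3

Check the 19th of each month of 2263: Jan 19: Mon, Feb 19: Thu, Mar 19: Thu, Apr 19: Sun, May 19: Tue, Jun 19: Fri, Jul 19: Sun, Aug 19: Wed, Sep 19: Sat, Oct 19: Mon, Nov 19: Thu, Dec 19: Sat.
Thursday occurs in February, March, November — 3 months.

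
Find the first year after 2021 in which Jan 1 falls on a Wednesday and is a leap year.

Jan 1 advances by 2 weekdays after a leap year and by 1 after a common year.
2021: Jan 1 is Friday.
2022: Saturday
2023: Sunday
2024: Monday (leap)
2025: Wednesday
2026: Thursday
2027: Friday
2028: Saturday (leap)
2029: Monday
2030: Tuesday
2031: Wednesday
2032: Thursday (leap)
2033: Saturday
2034: Sunday
2035: Monday
2036: Tuesday (leap)
2037: Thursday
2038: Friday
2039: Saturday
2040: Sunday (leap)
2041: Tuesday
2042: Wednesday
2043: Thursday
2044: Friday (leap)
2045: Sunday
2046: Monday
2047: Tuesday
2048: Wednesday (leap)
2048 begins on a Wednesday and is a leap year.

2048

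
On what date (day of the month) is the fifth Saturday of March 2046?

31

March 1, 2046 is a Thursday, so the first Saturday is the 3rd.
The fifth Saturday is 3 + 28 = 31.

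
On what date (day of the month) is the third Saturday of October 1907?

October 1, 1907 is a Tuesday, so the first Saturday is the 5th.
The third Saturday is 5 + 14 = 19.

19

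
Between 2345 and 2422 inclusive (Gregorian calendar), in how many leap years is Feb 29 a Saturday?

Leap years in 2345–2422: 19 of them.
Feb 29 weekday advances by 5 (mod 7) from one leap year to the next four years later (or differs when a century non-leap intervenes).
Leap-day weekdays: 2348:Sun 2352:Fri 2356:Wed 2360:Mon 2364:Sat✓ 2368:Thu 2372:Tue 2376:Sun 2380:Fri 2384:Wed 2388:Mon 2392:Sat✓ 2396:Thu 2400:Tue 2404:Sun 2408:Fri 2412:Wed 2416:Mon 2420:Sat✓
Saturday: 2364, 2392, 2420 → 3.

3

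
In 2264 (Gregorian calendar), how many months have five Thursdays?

4

A month of length L has five Thursdays iff its first Thursday is on day ≤ L−28 (so day 1–3 in a 31-day month, 1–2 in a 30-day month, day 1 in a leap February).
Checking each month of 2264: Jan starts Fri (31d); Feb starts Mon (29d); Mar starts Tue (31d) ✓; Apr starts Fri (30d); May starts Sun (31d); Jun starts Wed (30d) ✓; Jul starts Fri (31d); Aug starts Mon (31d); Sep starts Thu (30d) ✓; Oct starts Sat (31d); Nov starts Tue (30d); Dec starts Thu (31d) ✓.
Five-Thursday months: March, June, September, December → 4.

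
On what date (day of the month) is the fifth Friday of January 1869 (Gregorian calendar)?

January 1, 1869 is a Friday, so the first Friday is the 1st.
The fifth Friday is 1 + 28 = 29.

29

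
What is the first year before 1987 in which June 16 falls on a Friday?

From one year to the next, a fixed date's weekday advances by 1, or by 2 when a Feb 29 lies between the two dates.
1987: June 16 is Tuesday.
1986: Monday (−1)
1985: Sunday (−1)
1984: Saturday (−1)
1983: Thursday (−2)
1982: Wednesday (−1)
1981: Tuesday (−1)
1980: Monday (−1)
1979: Saturday (−2)
1978: Friday (−1)
June 16 falls on a Friday in 1978.

1978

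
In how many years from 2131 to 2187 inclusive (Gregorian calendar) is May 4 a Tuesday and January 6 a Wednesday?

Check each year's weekday for May 4 and January 6:
  2131: Fri/Sat  2132: Sun/Sun  2133: Mon/Tue  2134: Tue/Wed ✓  2135: Wed/Thu  2136: Fri/Fri  2137: Sat/Sun  2138: Sun/Mon  2139: Mon/Tue  2140: Wed/Wed  2141: Thu/Fri  2142: Fri/Sat  2143: Sat/Sun  2144: Mon/Mon  …(29 more)…  2174: Wed/Thu  2175: Thu/Fri  2176: Sat/Sat  2177: Sun/Mon  2178: Mon/Tue  2179: Tue/Wed ✓  2180: Thu/Thu  2181: Fri/Sat  2182: Sat/Sun  2183: Sun/Mon  2184: Tue/Tue  2185: Wed/Thu  2186: Thu/Fri  2187: Fri/Sat
Both conditions hold in: 2134, 2145, 2151, 2162, 2173, 2179 — 6.

6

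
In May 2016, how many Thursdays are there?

4

May 2016 has 31 days and begins on Sunday.
The first Thursday is May 5.
Thursdays fall on 5, 12, 19, 26 — that's 4.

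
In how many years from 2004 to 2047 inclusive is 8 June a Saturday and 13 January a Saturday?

1

Check each year's weekday for 8 June and 13 January:
  2004: Tue/Tue  2005: Wed/Thu  2006: Thu/Fri  2007: Fri/Sat  2008: Sun/Sun  2009: Mon/Tue  2010: Tue/Wed  2011: Wed/Thu  2012: Fri/Fri  2013: Sat/Sun  2014: Sun/Mon  2015: Mon/Tue  2016: Wed/Wed  2017: Thu/Fri  …(16 more)…  2034: Thu/Fri  2035: Fri/Sat  2036: Sun/Sun  2037: Mon/Tue  2038: Tue/Wed  2039: Wed/Thu  2040: Fri/Fri  2041: Sat/Sun  2042: Sun/Mon  2043: Mon/Tue  2044: Wed/Wed  2045: Thu/Fri  2046: Fri/Sat  2047: Sat/Sun
Both conditions hold in: 2024 — 1.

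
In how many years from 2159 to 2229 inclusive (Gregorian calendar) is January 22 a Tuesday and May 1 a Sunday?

Check each year's weekday for January 22 and May 1:
  2159: Mon/Tue  2160: Tue/Thu  2161: Thu/Fri  2162: Fri/Sat  2163: Sat/Sun  2164: Sun/Tue  2165: Tue/Wed  2166: Wed/Thu  2167: Thu/Fri  2168: Fri/Sun  2169: Sun/Mon  2170: Mon/Tue  2171: Tue/Wed  2172: Wed/Fri  …(43 more)…  2216: Mon/Wed  2217: Wed/Thu  2218: Thu/Fri  2219: Fri/Sat  2220: Sat/Mon  2221: Mon/Tue  2222: Tue/Wed  2223: Wed/Thu  2224: Thu/Sat  2225: Sat/Sun  2226: Sun/Mon  2227: Mon/Tue  2228: Tue/Thu  2229: Thu/Fri
Both conditions hold in: no year — 0.

0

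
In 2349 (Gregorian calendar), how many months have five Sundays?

4

A month of length L has five Sundays iff its first Sunday is on day ≤ L−28 (so day 1–3 in a 31-day month, 1–2 in a 30-day month, day 1 in a leap February).
Checking each month of 2349: Jan starts Sat (31d) ✓; Feb starts Tue (28d); Mar starts Tue (31d); Apr starts Fri (30d); May starts Sun (31d) ✓; Jun starts Wed (30d); Jul starts Fri (31d) ✓; Aug starts Mon (31d); Sep starts Thu (30d); Oct starts Sat (31d) ✓; Nov starts Tue (30d); Dec starts Thu (31d).
Five-Sunday months: January, May, July, October → 4.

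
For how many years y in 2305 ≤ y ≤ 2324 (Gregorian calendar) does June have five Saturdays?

6

June has 30 days; it has five Saturdays when Saturday falls among the first (month-length − 28) days — i.e. when June 1 is one of Saturday/Friday.
June 1 by year: 2305:Thu 2306:Fri✓ 2307:Sat✓ 2308:Mon 2309:Tue 2310:Wed 2311:Thu 2312:Sat✓ 2313:Sun 2314:Mon 2315:Tue 2316:Thu 2317:Fri✓ 2318:Sat✓ 2319:Sun 2320:Tue 2321:Wed 2322:Thu 2323:Fri✓ 2324:Sun
Years with five Saturdays: 2306, 2307, 2312, 2317, 2318, 2323 → 6.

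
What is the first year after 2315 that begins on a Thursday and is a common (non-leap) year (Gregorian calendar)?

Jan 1 advances by 2 weekdays after a leap year and by 1 after a common year.
2315: Jan 1 is Friday.
2316: Saturday (leap)
2317: Monday
2318: Tuesday
2319: Wednesday
2320: Thursday (leap)
2321: Saturday
2322: Sunday
2323: Monday
2324: Tuesday (leap)
2325: Thursday
2325 begins on a Thursday and is a common year.

2325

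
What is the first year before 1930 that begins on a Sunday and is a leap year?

Jan 1 advances by 2 weekdays after a leap year and by 1 after a common year.
1930: Jan 1 is Wednesday.
1929: Tuesday
1928: Sunday (leap)
1928 begins on a Sunday and is a leap year.

1928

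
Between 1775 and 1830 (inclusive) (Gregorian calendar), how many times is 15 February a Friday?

Track 15 February's weekday year by year (advancing +1, or +2 across a Feb 29):
  1775: Wed  1776: Thu (+1)  1777: Sat (+2)  1778: Sun (+1)  1779: Mon (+1)
  1780: Tue (+1)  1781: Thu (+2)  1782: Fri (+1) ✓  1783: Sat (+1)  1784: Sun (+1)
  1785: Tue (+2)  1786: Wed (+1)  1787: Thu (+1)  1788: Fri (+1) ✓  … (28 more years) …
  1817: Sat (+2)  1818: Sun (+1)  1819: Mon (+1)  1820: Tue (+1)  1821: Thu (+2)
  1822: Fri (+1) ✓  1823: Sat (+1)  1824: Sun (+1)  1825: Tue (+2)  1826: Wed (+1)
  1827: Thu (+1)  1828: Fri (+1) ✓  1829: Sun (+2)  1830: Mon (+1)
Friday years: 1782, 1788, 1793, 1799, 1805, 1811, 1822, 1828 — 8 in total.

8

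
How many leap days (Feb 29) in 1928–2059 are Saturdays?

Leap years in 1928–2059: 33 of them.
Feb 29 weekday advances by 5 (mod 7) from one leap year to the next four years later (or differs when a century non-leap intervenes).
Leap-day weekdays: 1928:Wed 1932:Mon 1936:Sat✓ 1940:Thu 1944:Tue 1948:Sun 1952:Fri 1956:Wed 1960:Mon 1964:Sat✓ 1968:Thu 1972:Tue 1976:Sun …(7 more)… 2008:Fri 2012:Wed 2016:Mon 2020:Sat✓ 2024:Thu 2028:Tue 2032:Sun 2036:Fri 2040:Wed 2044:Mon 2048:Sat✓ 2052:Thu 2056:Tue
Saturday: 1936, 1964, 1992, 2020, 2048 → 5.

5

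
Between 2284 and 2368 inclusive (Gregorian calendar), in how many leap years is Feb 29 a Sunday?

2

Leap years in 2284–2368: 21 of them.
Feb 29 weekday advances by 5 (mod 7) from one leap year to the next four years later (or differs when a century non-leap intervenes).
Leap-day weekdays: 2284:Fri 2288:Wed 2292:Mon 2296:Sat 2304:Mon 2308:Sat 2312:Thu 2316:Tue 2320:Sun✓ 2324:Fri 2328:Wed 2332:Mon 2336:Sat 2340:Thu 2344:Tue 2348:Sun✓ 2352:Fri 2356:Wed 2360:Mon 2364:Sat 2368:Thu
Sunday: 2320, 2348 → 2.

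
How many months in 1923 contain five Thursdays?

A month of length L has five Thursdays iff its first Thursday is on day ≤ L−28 (so day 1–3 in a 31-day month, 1–2 in a 30-day month, day 1 in a leap February).
Checking each month of 1923: Jan starts Mon (31d); Feb starts Thu (28d); Mar starts Thu (31d) ✓; Apr starts Sun (30d); May starts Tue (31d) ✓; Jun starts Fri (30d); Jul starts Sun (31d); Aug starts Wed (31d) ✓; Sep starts Sat (30d); Oct starts Mon (31d); Nov starts Thu (30d) ✓; Dec starts Sat (31d).
Five-Thursday months: March, May, August, November → 4.

4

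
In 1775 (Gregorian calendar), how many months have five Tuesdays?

4

A month of length L has five Tuesdays iff its first Tuesday is on day ≤ L−28 (so day 1–3 in a 31-day month, 1–2 in a 30-day month, day 1 in a leap February).
Checking each month of 1775: Jan starts Sun (31d) ✓; Feb starts Wed (28d); Mar starts Wed (31d); Apr starts Sat (30d); May starts Mon (31d) ✓; Jun starts Thu (30d); Jul starts Sat (31d); Aug starts Tue (31d) ✓; Sep starts Fri (30d); Oct starts Sun (31d) ✓; Nov starts Wed (30d); Dec starts Fri (31d).
Five-Tuesday months: January, May, August, October → 4.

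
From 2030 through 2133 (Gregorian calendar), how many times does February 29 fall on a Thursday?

3

Leap years in 2030–2133: 25 of them.
Feb 29 weekday advances by 5 (mod 7) from one leap year to the next four years later (or differs when a century non-leap intervenes).
Leap-day weekdays: 2032:Sun 2036:Fri 2040:Wed 2044:Mon 2048:Sat 2052:Thu✓ 2056:Tue 2060:Sun 2064:Fri 2068:Wed 2072:Mon 2076:Sat 2080:Thu✓ 2084:Tue 2088:Sun 2092:Fri 2096:Wed 2104:Fri 2108:Wed 2112:Mon 2116:Sat 2120:Thu✓ 2124:Tue 2128:Sun 2132:Fri
Thursday: 2052, 2080, 2120 → 3.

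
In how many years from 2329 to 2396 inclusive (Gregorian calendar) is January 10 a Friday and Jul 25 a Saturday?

Check each year's weekday for January 10 and Jul 25:
  2329: Thu/Thu  2330: Fri/Fri  2331: Sat/Sat  2332: Sun/Mon  2333: Tue/Tue  2334: Wed/Wed  2335: Thu/Thu  2336: Fri/Sat ✓  2337: Sun/Sun  2338: Mon/Mon  2339: Tue/Tue  2340: Wed/Thu  2341: Fri/Fri  2342: Sat/Sat  …(40 more)…  2383: Mon/Mon  2384: Tue/Wed  2385: Thu/Thu  2386: Fri/Fri  2387: Sat/Sat  2388: Sun/Mon  2389: Tue/Tue  2390: Wed/Wed  2391: Thu/Thu  2392: Fri/Sat ✓  2393: Sun/Sun  2394: Mon/Mon  2395: Tue/Tue  2396: Wed/Thu
Both conditions hold in: 2336, 2364, 2392 — 3.

3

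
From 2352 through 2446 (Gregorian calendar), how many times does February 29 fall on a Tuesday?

3

Leap years in 2352–2446: 24 of them.
Feb 29 weekday advances by 5 (mod 7) from one leap year to the next four years later (or differs when a century non-leap intervenes).
Leap-day weekdays: 2352:Fri 2356:Wed 2360:Mon 2364:Sat 2368:Thu 2372:Tue✓ 2376:Sun 2380:Fri 2384:Wed 2388:Mon 2392:Sat 2396:Thu 2400:Tue✓ 2404:Sun 2408:Fri 2412:Wed 2416:Mon 2420:Sat 2424:Thu 2428:Tue✓ 2432:Sun 2436:Fri 2440:Wed 2444:Mon
Tuesday: 2372, 2400, 2428 → 3.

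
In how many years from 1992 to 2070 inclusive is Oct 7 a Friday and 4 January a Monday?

2

Check each year's weekday for Oct 7 and 4 January:
  1992: Wed/Sat  1993: Thu/Mon  1994: Fri/Tue  1995: Sat/Wed  1996: Mon/Thu  1997: Tue/Sat  1998: Wed/Sun  1999: Thu/Mon  2000: Sat/Tue  2001: Sun/Thu  2002: Mon/Fri  2003: Tue/Sat  2004: Thu/Sun  2005: Fri/Tue  …(51 more)…  2057: Sun/Thu  2058: Mon/Fri  2059: Tue/Sat  2060: Thu/Sun  2061: Fri/Tue  2062: Sat/Wed  2063: Sun/Thu  2064: Tue/Fri  2065: Wed/Sun  2066: Thu/Mon  2067: Fri/Tue  2068: Sun/Wed  2069: Mon/Fri  2070: Tue/Sat
Both conditions hold in: 2016, 2044 — 2.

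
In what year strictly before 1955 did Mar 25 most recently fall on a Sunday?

1951

From one year to the next, a fixed date's weekday advances by 1, or by 2 when a Feb 29 lies between the two dates.
1955: March 25 is Friday.
1954: Thursday (−1)
1953: Wednesday (−1)
1952: Tuesday (−1)
1951: Sunday (−2)
Mar 25 falls on a Sunday in 1951.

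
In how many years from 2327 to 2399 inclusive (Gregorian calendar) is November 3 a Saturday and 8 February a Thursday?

Check each year's weekday for November 3 and 8 February:
  2327: Thu/Tue  2328: Sat/Wed  2329: Sun/Fri  2330: Mon/Sat  2331: Tue/Sun  2332: Thu/Mon  2333: Fri/Wed  2334: Sat/Thu ✓  2335: Sun/Fri  2336: Tue/Sat  2337: Wed/Mon  2338: Thu/Tue  2339: Fri/Wed  2340: Sun/Thu  …(45 more)…  2386: Mon/Sat  2387: Tue/Sun  2388: Thu/Mon  2389: Fri/Wed  2390: Sat/Thu ✓  2391: Sun/Fri  2392: Tue/Sat  2393: Wed/Mon  2394: Thu/Tue  2395: Fri/Wed  2396: Sun/Thu  2397: Mon/Sat  2398: Tue/Sun  2399: Wed/Mon
Both conditions hold in: 2334, 2345, 2351, 2362, 2373, 2379, 2390 — 7.

7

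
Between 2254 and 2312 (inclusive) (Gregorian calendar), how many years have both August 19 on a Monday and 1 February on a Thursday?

2

Check each year's weekday for August 19 and 1 February:
  2254: Sat/Wed  2255: Sun/Thu  2256: Tue/Fri  2257: Wed/Sun  2258: Thu/Mon  2259: Fri/Tue  2260: Sun/Wed  2261: Mon/Fri  2262: Tue/Sat  2263: Wed/Sun  2264: Fri/Mon  2265: Sat/Wed  2266: Sun/Thu  2267: Mon/Fri  …(31 more)…  2299: Sat/Wed  2300: Sun/Thu  2301: Mon/Fri  2302: Tue/Sat  2303: Wed/Sun  2304: Fri/Mon  2305: Sat/Wed  2306: Sun/Thu  2307: Mon/Fri  2308: Wed/Sat  2309: Thu/Mon  2310: Fri/Tue  2311: Sat/Wed  2312: Mon/Thu ✓
Both conditions hold in: 2272, 2312 — 2.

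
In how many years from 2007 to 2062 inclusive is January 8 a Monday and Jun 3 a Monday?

Check each year's weekday for January 8 and Jun 3:
  2007: Mon/Sun  2008: Tue/Tue  2009: Thu/Wed  2010: Fri/Thu  2011: Sat/Fri  2012: Sun/Sun  2013: Tue/Mon  2014: Wed/Tue  2015: Thu/Wed  2016: Fri/Fri  2017: Sun/Sat  2018: Mon/Sun  2019: Tue/Mon  2020: Wed/Wed  …(28 more)…  2049: Fri/Thu  2050: Sat/Fri  2051: Sun/Sat  2052: Mon/Mon ✓  2053: Wed/Tue  2054: Thu/Wed  2055: Fri/Thu  2056: Sat/Sat  2057: Mon/Sun  2058: Tue/Mon  2059: Wed/Tue  2060: Thu/Thu  2061: Sat/Fri  2062: Sun/Sat
Both conditions hold in: 2024, 2052 — 2.

2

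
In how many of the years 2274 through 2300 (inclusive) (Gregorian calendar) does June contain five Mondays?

June has 30 days; it has five Mondays when Monday falls among the first (month-length − 28) days — i.e. when June 1 is one of Monday/Sunday.
June 1 by year: 2274:Mon✓ 2275:Tue 2276:Thu 2277:Fri 2278:Sat 2279:Sun✓ 2280:Tue 2281:Wed 2282:Thu 2283:Fri 2284:Sun✓ 2285:Mon✓ 2286:Tue 2287:Wed 2288:Fri 2289:Sat 2290:Sun✓ 2291:Mon✓ 2292:Wed 2293:Thu 2294:Fri 2295:Sat 2296:Mon✓ 2297:Tue 2298:Wed 2299:Thu 2300:Fri
Years with five Mondays: 2274, 2279, 2284, 2285, 2290, 2291, 2296 → 7.

7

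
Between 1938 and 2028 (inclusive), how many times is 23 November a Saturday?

13

Track 23 November's weekday year by year (advancing +1, or +2 across a Feb 29):
  1938: Wed  1939: Thu (+1)  1940: Sat (+2) ✓  1941: Sun (+1)  1942: Mon (+1)
  1943: Tue (+1)  1944: Thu (+2)  1945: Fri (+1)  1946: Sat (+1) ✓  1947: Sun (+1)
  1948: Tue (+2)  1949: Wed (+1)  1950: Thu (+1)  1951: Fri (+1)  … (63 more years) …
  2015: Mon (+1)  2016: Wed (+2)  2017: Thu (+1)  2018: Fri (+1)  2019: Sat (+1) ✓
  2020: Mon (+2)  2021: Tue (+1)  2022: Wed (+1)  2023: Thu (+1)  2024: Sat (+2) ✓
  2025: Sun (+1)  2026: Mon (+1)  2027: Tue (+1)  2028: Thu (+2)
Saturday years: 1940, 1946, 1957, 1963, 1968, 1974, 1985, 1991, 1996, 2002, 2013, 2019, 2024 — 13 in total.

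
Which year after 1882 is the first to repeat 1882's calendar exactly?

1893

Two years share a calendar iff Jan 1 falls on the same weekday and both are leap or both are common. 1882: Jan 1 is Sunday, common year.
1883: Jan 1 Monday, common
1884: Jan 1 Tuesday, leap
1885: Jan 1 Thursday, common
1886: Jan 1 Friday, common
1887: Jan 1 Saturday, common
1888: Jan 1 Sunday, leap
1889: Jan 1 Tuesday, common
1890: Jan 1 Wednesday, common
1891: Jan 1 Thursday, common
1892: Jan 1 Friday, leap
1893: Jan 1 Sunday, common
1893 matches on both conditions.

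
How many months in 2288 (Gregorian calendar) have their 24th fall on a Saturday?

Check the 24th of each month of 2288: Jan 24: Tue, Feb 24: Fri, Mar 24: Sat, Apr 24: Tue, May 24: Thu, Jun 24: Sun, Jul 24: Tue, Aug 24: Fri, Sep 24: Mon, Oct 24: Wed, Nov 24: Sat, Dec 24: Mon.
Saturday occurs in March, November — 2 months.

2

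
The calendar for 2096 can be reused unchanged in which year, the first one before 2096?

2068

Two years share a calendar iff Jan 1 falls on the same weekday and both are leap or both are common. 2096: Jan 1 is Sunday, leap year.
2095: Jan 1 Saturday, common
2094: Jan 1 Friday, common
2093: Jan 1 Thursday, common
2092: Jan 1 Tuesday, leap
2091: Jan 1 Monday, common
2090: Jan 1 Sunday, common
2089: Jan 1 Saturday, common
2088: Jan 1 Thursday, leap
2087: Jan 1 Wednesday, common
2086: Jan 1 Tuesday, common
2085: Jan 1 Monday, common
2084: Jan 1 Saturday, leap
2083: Jan 1 Friday, common
2082: Jan 1 Thursday, common
2081: Jan 1 Wednesday, common
2080: Jan 1 Monday, leap
2079: Jan 1 Sunday, common
2078: Jan 1 Saturday, common
2077: Jan 1 Friday, common
2076: Jan 1 Wednesday, leap
2075: Jan 1 Tuesday, common
2074: Jan 1 Monday, common
2073: Jan 1 Sunday, common
2072: Jan 1 Friday, leap
2071: Jan 1 Thursday, common
2070: Jan 1 Wednesday, common
2069: Jan 1 Tuesday, common
2068: Jan 1 Sunday, leap
2068 matches on both conditions.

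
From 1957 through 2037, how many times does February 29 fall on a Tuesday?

3

Leap years in 1957–2037: 20 of them.
Feb 29 weekday advances by 5 (mod 7) from one leap year to the next four years later (or differs when a century non-leap intervenes).
Leap-day weekdays: 1960:Mon 1964:Sat 1968:Thu 1972:Tue✓ 1976:Sun 1980:Fri 1984:Wed 1988:Mon 1992:Sat 1996:Thu 2000:Tue✓ 2004:Sun 2008:Fri 2012:Wed 2016:Mon 2020:Sat 2024:Thu 2028:Tue✓ 2032:Sun 2036:Fri
Tuesday: 1972, 2000, 2028 → 3.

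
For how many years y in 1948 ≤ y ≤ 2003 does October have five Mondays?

October has 31 days; it has five Mondays when Monday falls among the first (month-length − 28) days — i.e. when October 1 is one of Monday/Sunday/Saturday.
October 1 by year: 1948:Fri 1949:Sat✓ 1950:Sun✓ 1951:Mon✓ 1952:Wed 1953:Thu 1954:Fri 1955:Sat✓ 1956:Mon✓ 1957:Tue 1958:Wed 1959:Thu 1960:Sat✓ 1961:Sun✓ 1962:Mon✓ …(26 more)… 1989:Sun✓ 1990:Mon✓ 1991:Tue 1992:Thu 1993:Fri 1994:Sat✓ 1995:Sun✓ 1996:Tue 1997:Wed 1998:Thu 1999:Fri 2000:Sun✓ 2001:Mon✓ 2002:Tue 2003:Wed
Years with five Mondays: 1949, 1950, 1951, 1955, 1956, 1960, 1961, 1962, 1966, 1967, 1972, 1973, 1977, 1978, 1979, 1983, 1984, 1988, 1989, 1990, 1994, 1995, 2000, 2001 → 24.

24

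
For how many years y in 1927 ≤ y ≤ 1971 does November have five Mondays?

13

November has 30 days; it has five Mondays when Monday falls among the first (month-length − 28) days — i.e. when November 1 is one of Monday/Sunday.
November 1 by year: 1927:Tue 1928:Thu 1929:Fri 1930:Sat 1931:Sun✓ 1932:Tue 1933:Wed 1934:Thu 1935:Fri 1936:Sun✓ 1937:Mon✓ 1938:Tue 1939:Wed 1940:Fri 1941:Sat …(15 more)… 1957:Fri 1958:Sat 1959:Sun✓ 1960:Tue 1961:Wed 1962:Thu 1963:Fri 1964:Sun✓ 1965:Mon✓ 1966:Tue 1967:Wed 1968:Fri 1969:Sat 1970:Sun✓ 1971:Mon✓
Years with five Mondays: 1931, 1936, 1937, 1942, 1943, 1948, 1953, 1954, 1959, 1964, 1965, 1970, 1971 → 13.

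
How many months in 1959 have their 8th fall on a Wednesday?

2

Check the 8th of each month of 1959: Jan 8: Thu, Feb 8: Sun, Mar 8: Sun, Apr 8: Wed, May 8: Fri, Jun 8: Mon, Jul 8: Wed, Aug 8: Sat, Sep 8: Tue, Oct 8: Thu, Nov 8: Sun, Dec 8: Tue.
Wednesday occurs in April, July — 2 months.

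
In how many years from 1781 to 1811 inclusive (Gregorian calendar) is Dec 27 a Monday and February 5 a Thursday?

1

Check each year's weekday for Dec 27 and February 5:
  1781: Thu/Mon  1782: Fri/Tue  1783: Sat/Wed  1784: Mon/Thu ✓  1785: Tue/Sat  1786: Wed/Sun  1787: Thu/Mon  1788: Sat/Tue  1789: Sun/Thu  1790: Mon/Fri  1791: Tue/Sat  1792: Thu/Sun  1793: Fri/Tue  1794: Sat/Wed  …(3 more)…  1798: Thu/Mon  1799: Fri/Tue  1800: Sat/Wed  1801: Sun/Thu  1802: Mon/Fri  1803: Tue/Sat  1804: Thu/Sun  1805: Fri/Tue  1806: Sat/Wed  1807: Sun/Thu  1808: Tue/Fri  1809: Wed/Sun  1810: Thu/Mon  1811: Fri/Tue
Both conditions hold in: 1784 — 1.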